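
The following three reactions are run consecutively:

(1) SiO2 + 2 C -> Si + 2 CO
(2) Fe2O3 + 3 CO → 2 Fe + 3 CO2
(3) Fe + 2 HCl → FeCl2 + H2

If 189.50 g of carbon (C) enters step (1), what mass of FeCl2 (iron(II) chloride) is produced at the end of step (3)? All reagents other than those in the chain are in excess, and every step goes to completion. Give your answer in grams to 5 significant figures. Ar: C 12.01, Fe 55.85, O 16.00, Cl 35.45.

M(C) = 12.01 g/mol.
M(FeCl2) = 55.85 + 2(35.45) = 126.75 g/mol.
n(C) = 189.50 / 12.01 = 15.7785 mol.
Reaction (1): C→CO ratio 2:2 ⇒ n(CO) = 15.7785 mol.
Reaction (2): CO→Fe ratio 3:2 ⇒ n(Fe) = 10.5190 mol.
Reaction (3): Fe→FeCl2 ratio 1:1 ⇒ n(FeCl2) = 10.5190 mol.
Mass of FeCl2 = 10.5190 × 126.75 = 1333.28 g.

1333.3 g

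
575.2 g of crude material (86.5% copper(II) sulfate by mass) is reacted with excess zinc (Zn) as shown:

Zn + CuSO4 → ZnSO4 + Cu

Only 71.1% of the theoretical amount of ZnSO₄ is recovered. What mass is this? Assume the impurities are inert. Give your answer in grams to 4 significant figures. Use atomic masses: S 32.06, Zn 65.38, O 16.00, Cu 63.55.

Pure CuSO4 available = 575.2 g × 0.865 = 497.55 g.
M(CuSO4) = 63.55 + 32.06 + 4(16.00) = 159.61 g/mol.
M(ZnSO4) = 65.38 + 32.06 + 4(16.00) = 161.44 g/mol.
n(CuSO4) = 497.55 g / 159.61 g/mol = 3.1173 mol.
From the equation the CuSO4:ZnSO4 mole ratio is 1:1, so n(ZnSO4) = 3.1173 × 1/1 = 3.1173 mol.
Mass of ZnSO4 = 3.1173 mol × 161.44 g/mol = 503.25 g.
Actual mass collected = 503.25 g × 0.711 = 357.81 g.

357.8 g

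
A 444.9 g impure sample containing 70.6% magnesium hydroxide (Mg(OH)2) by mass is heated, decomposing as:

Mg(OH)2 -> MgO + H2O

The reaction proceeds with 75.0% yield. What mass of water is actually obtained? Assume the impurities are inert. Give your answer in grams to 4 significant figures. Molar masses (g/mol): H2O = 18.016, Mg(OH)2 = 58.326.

72.77 g

Pure Mg(OH)2 available = 444.9 g × 0.706 = 314.10 g.
n(Mg(OH)2) = 314.10 g / 58.326 g/mol = 5.3852 mol.
From the equation the Mg(OH)2:H2O mole ratio is 1:1, so n(H2O) = 5.3852 × 1/1 = 5.3852 mol.
Mass of H2O = 5.3852 mol × 18.016 g/mol = 97.020 g.
Actual mass collected = 97.020 g × 0.750 = 72.765 g.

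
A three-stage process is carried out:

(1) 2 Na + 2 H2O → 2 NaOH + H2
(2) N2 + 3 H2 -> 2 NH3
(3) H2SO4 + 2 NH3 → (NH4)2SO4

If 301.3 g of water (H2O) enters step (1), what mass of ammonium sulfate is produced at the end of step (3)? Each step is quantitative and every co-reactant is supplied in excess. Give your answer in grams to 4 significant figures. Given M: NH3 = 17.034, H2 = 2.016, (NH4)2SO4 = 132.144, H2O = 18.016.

n(H2O) = 301.3 / 18.016 = 16.724 mol.
Reaction (1): H2O→H2 ratio 2:1 ⇒ n(H2) = 8.3620 mol.
Reaction (2): H2→NH3 ratio 3:2 ⇒ n(NH3) = 5.5747 mol.
Reaction (3): NH3→(NH4)2SO4 ratio 2:1 ⇒ n((NH4)2SO4) = 2.7873 mol.
Mass of (NH4)2SO4 = 2.7873 × 132.144 = 368.33 g.

368.3 g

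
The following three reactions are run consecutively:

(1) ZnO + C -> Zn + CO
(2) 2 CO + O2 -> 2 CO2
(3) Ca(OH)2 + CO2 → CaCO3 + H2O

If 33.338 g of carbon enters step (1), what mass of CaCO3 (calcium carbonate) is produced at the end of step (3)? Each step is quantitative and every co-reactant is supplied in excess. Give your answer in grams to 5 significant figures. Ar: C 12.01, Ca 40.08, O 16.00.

277.84 g

M(C) = 12.01 g/mol.
M(CaCO3) = 40.08 + 12.01 + 3(16.00) = 100.09 g/mol.
n(C) = 33.338 / 12.01 = 2.77585 mol.
Reaction (1): C→CO ratio 1:1 ⇒ n(CO) = 2.77585 mol.
Reaction (2): CO→CO2 ratio 2:2 ⇒ n(CO2) = 2.77585 mol.
Reaction (3): CO2→CaCO3 ratio 1:1 ⇒ n(CaCO3) = 2.77585 mol.
Mass of CaCO3 = 2.77585 × 100.09 = 277.835 g.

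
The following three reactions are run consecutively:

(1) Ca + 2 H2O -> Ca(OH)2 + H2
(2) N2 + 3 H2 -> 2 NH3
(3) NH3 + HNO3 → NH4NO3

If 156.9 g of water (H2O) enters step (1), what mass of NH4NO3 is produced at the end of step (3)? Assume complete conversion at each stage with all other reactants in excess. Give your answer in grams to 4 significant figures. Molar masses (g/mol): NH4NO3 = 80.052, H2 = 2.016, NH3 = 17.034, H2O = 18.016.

232.4 g

n(H2O) = 156.9 / 18.016 = 8.7089 mol.
Reaction (1): H2O→H2 ratio 2:1 ⇒ n(H2) = 4.3545 mol.
Reaction (2): H2→NH3 ratio 3:2 ⇒ n(NH3) = 2.9030 mol.
Reaction (3): NH3→NH4NO3 ratio 1:1 ⇒ n(NH4NO3) = 2.9030 mol.
Mass of NH4NO3 = 2.9030 × 80.052 = 232.39 g.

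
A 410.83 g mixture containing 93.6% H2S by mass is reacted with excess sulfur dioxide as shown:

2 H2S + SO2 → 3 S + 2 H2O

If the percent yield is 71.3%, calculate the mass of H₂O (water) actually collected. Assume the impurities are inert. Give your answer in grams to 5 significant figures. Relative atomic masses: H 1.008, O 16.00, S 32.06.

144.96 g

Pure H2S available = 410.83 g × 0.936 = 384.537 g.
M(H2S) = 2(1.008) + 32.06 = 34.076 g/mol.
M(H2O) = 2(1.008) + 16.00 = 18.016 g/mol.
n(H2S) = 384.537 g / 34.076 g/mol = 11.2847 mol.
From the equation the H2S:H2O mole ratio is 2:2, so n(H2O) = 11.2847 × 2/2 = 11.2847 mol.
Mass of H2O = 11.2847 mol × 18.016 g/mol = 203.305 g.
Actual mass collected = 203.305 g × 0.713 = 144.956 g.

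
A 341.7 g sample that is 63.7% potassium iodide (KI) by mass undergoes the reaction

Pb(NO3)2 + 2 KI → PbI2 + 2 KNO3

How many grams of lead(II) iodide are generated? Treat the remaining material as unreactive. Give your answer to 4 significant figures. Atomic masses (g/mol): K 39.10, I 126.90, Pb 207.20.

302.2 g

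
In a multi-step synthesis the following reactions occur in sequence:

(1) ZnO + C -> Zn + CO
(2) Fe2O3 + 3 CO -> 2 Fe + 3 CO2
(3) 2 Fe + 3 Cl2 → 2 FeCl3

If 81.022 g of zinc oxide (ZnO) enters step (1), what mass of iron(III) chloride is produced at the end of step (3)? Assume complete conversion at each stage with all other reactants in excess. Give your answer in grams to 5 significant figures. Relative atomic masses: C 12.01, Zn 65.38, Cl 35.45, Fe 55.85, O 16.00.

M(ZnO) = 65.38 + 16.00 = 81.38 g/mol.
M(FeCl3) = 55.85 + 3(35.45) = 162.20 g/mol.
n(ZnO) = 81.022 / 81.38 = 0.995601 mol.
Reaction (1): ZnO→CO ratio 1:1 ⇒ n(CO) = 0.995601 mol.
Reaction (2): CO→Fe ratio 3:2 ⇒ n(Fe) = 0.663734 mol.
Reaction (3): Fe→FeCl3 ratio 2:2 ⇒ n(FeCl3) = 0.663734 mol.
Mass of FeCl3 = 0.663734 × 162.20 = 107.658 g.

107.66 g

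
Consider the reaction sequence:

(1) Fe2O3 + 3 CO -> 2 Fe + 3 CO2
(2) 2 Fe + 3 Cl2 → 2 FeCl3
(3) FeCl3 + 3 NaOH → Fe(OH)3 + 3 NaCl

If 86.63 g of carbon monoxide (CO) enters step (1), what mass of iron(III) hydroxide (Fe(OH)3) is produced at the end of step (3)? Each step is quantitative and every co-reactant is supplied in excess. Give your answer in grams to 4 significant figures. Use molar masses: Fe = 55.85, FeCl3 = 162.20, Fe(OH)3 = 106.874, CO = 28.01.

220.4 g

n(CO) = 86.63 / 28.01 = 3.0928 mol.
Reaction (1): CO→Fe ratio 3:2 ⇒ n(Fe) = 2.0619 mol.
Reaction (2): Fe→FeCl3 ratio 2:2 ⇒ n(FeCl3) = 2.0619 mol.
Reaction (3): FeCl3→Fe(OH)3 ratio 1:1 ⇒ n(Fe(OH)3) = 2.0619 mol.
Mass of Fe(OH)3 = 2.0619 × 106.874 = 220.36 g.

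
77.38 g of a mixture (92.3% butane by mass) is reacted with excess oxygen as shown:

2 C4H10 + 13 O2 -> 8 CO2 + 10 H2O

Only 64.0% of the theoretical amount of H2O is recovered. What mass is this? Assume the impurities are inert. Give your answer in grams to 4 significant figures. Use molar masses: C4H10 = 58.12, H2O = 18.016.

Pure C4H10 available = 77.38 g × 0.923 = 71.422 g.
n(C4H10) = 71.422 g / 58.12 g/mol = 1.2289 mol.
From the equation the C4H10:H2O mole ratio is 2:10, so n(H2O) = 1.2289 × 10/2 = 6.1443 mol.
Mass of H2O = 6.1443 mol × 18.016 g/mol = 110.70 g.
Actual mass collected = 110.70 g × 0.640 = 70.846 g.

70.85 g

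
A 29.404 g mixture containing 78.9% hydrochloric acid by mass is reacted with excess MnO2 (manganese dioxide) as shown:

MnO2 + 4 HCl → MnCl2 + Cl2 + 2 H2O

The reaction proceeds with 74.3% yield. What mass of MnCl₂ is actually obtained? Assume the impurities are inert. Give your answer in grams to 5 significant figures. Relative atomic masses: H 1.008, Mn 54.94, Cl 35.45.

14.874 g

Pure HCl available = 29.404 g × 0.789 = 23.1998 g.
M(HCl) = 1.008 + 35.45 = 36.458 g/mol.
M(MnCl2) = 54.94 + 2(35.45) = 125.84 g/mol.
n(HCl) = 23.1998 g / 36.458 g/mol = 0.636342 mol.
From the equation the HCl:MnCl2 mole ratio is 4:1, so n(MnCl2) = 0.636342 × 1/4 = 0.159085 mol.
Mass of MnCl2 = 0.159085 mol × 125.84 g/mol = 20.0193 g.
Actual mass collected = 20.0193 g × 0.743 = 14.8744 g.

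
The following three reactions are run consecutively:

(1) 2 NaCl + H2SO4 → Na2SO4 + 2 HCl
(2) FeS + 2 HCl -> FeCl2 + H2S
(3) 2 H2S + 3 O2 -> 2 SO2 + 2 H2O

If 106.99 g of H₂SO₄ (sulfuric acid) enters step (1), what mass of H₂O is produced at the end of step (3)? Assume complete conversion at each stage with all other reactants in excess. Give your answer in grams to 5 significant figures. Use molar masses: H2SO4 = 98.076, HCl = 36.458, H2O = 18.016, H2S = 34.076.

19.653 g

n(H2SO4) = 106.99 / 98.076 = 1.09089 mol.
Reaction (1): H2SO4→HCl ratio 1:2 ⇒ n(HCl) = 2.18178 mol.
Reaction (2): HCl→H2S ratio 2:1 ⇒ n(H2S) = 1.09089 mol.
Reaction (3): H2S→H2O ratio 2:2 ⇒ n(H2O) = 1.09089 mol.
Mass of H2O = 1.09089 × 18.016 = 19.6535 g.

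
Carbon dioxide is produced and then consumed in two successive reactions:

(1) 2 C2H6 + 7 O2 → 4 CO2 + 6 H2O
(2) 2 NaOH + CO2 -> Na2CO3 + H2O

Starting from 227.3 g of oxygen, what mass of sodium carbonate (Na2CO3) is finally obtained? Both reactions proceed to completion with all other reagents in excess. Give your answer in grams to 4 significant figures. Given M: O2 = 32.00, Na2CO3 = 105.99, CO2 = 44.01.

n(O2) = 227.30 / 32.00 = 7.1031 mol.
Step 1 gives a 7:4 ratio of O2 to CO2, so n(CO2) = 4.0589 mol.
In step 2 the CO2:Na2CO3 ratio is 1:1, so n(Na2CO3) = 4.0589 mol.
Mass of Na2CO3 = 4.0589 × 105.99 = 430.21 g.

430.2 g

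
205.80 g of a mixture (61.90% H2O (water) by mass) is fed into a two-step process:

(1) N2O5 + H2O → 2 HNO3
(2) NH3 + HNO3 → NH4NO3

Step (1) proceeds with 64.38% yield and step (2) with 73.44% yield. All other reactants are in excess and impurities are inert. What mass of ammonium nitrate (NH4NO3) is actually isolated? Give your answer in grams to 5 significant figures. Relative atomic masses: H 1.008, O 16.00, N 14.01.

535.26 g

Pure H2O = 205.80 × 0.6190 = 127.390 g.
M(H2O) = 2(1.008) + 16.00 = 18.016 g/mol.
M(NH4NO3) = 2(14.01) + 4(1.008) + 3(16.00) = 80.052 g/mol.
n(H2O) = 127.390 / 18.016 = 7.07095 mol.
Step 1 (H2O:HNO3 = 1:2): theoretical n(HNO3) = 14.1419 mol; at 64.38% yield, n(HNO3) = 9.10455 mol.
Step 2 (HNO3:NH4NO3 = 1:1): theoretical n(NH4NO3) = 9.10455 mol, so theoretical mass = 9.10455 × 80.052 = 728.838 g.
At 73.44% yield, actual mass of NH4NO3 = 728.838 × 0.7344 = 535.258 g.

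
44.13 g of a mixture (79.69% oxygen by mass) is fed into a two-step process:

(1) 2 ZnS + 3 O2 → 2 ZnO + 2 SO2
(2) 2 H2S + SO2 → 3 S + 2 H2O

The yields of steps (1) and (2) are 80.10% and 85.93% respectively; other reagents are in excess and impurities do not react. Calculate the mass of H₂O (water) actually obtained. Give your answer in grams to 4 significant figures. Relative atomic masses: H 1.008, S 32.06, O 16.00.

Pure O2 = 44.13 × 0.7969 = 35.167 g.
M(O2) = 2(16.00) = 32.00 g/mol.
M(H2O) = 2(1.008) + 16.00 = 18.016 g/mol.
n(O2) = 35.167 / 32.00 = 1.0990 mol.
Step 1 (O2:SO2 = 3:2): theoretical n(SO2) = 0.73265 mol; at 80.10% yield, n(SO2) = 0.58685 mol.
Step 2 (SO2:H2O = 1:2): theoretical n(H2O) = 1.1737 mol, so theoretical mass = 1.1737 × 18.016 = 21.145 g.
At 85.93% yield, actual mass of H2O = 21.145 × 0.8593 = 18.170 g.

18.17 g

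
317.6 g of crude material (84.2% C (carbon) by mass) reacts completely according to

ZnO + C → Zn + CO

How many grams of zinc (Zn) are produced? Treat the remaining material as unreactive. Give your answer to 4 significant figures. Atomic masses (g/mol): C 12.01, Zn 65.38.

1456 g

Mass of pure C = 317.6 g × 0.842 = 267.42 g.
M(C) = 12.01 g/mol.
M(Zn) = 65.38 g/mol.
n(C) = 267.42 g / 12.01 g/mol = 22.266 mol.
From the equation the C:Zn mole ratio is 1:1, so n(Zn) = 22.266 × 1/1 = 22.266 mol.
Mass of Zn = 22.266 mol × 65.38 g/mol = 1455.8 g.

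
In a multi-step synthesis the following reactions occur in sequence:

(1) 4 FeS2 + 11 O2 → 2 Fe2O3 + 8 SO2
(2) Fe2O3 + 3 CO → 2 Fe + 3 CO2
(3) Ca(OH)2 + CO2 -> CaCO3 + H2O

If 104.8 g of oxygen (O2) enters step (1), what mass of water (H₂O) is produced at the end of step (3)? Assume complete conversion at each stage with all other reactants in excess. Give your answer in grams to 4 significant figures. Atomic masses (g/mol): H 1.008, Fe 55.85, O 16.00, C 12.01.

32.18 g

M(O2) = 2(16.00) = 32.00 g/mol.
M(H2O) = 2(1.008) + 16.00 = 18.016 g/mol.
n(O2) = 104.8 / 32.00 = 3.2750 mol.
Reaction (1): O2→Fe2O3 ratio 11:2 ⇒ n(Fe2O3) = 0.59545 mol.
Reaction (2): Fe2O3→CO2 ratio 1:3 ⇒ n(CO2) = 1.7864 mol.
Reaction (3): CO2→H2O ratio 1:1 ⇒ n(H2O) = 1.7864 mol.
Mass of H2O = 1.7864 × 18.016 = 32.183 g.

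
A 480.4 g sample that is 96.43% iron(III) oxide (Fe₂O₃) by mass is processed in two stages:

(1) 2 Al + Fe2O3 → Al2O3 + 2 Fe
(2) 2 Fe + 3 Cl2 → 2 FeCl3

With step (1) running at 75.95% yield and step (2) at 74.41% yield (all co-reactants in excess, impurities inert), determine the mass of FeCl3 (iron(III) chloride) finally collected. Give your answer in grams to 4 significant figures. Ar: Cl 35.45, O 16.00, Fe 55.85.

Pure Fe2O3 = 480.4 × 0.9643 = 463.25 g.
M(Fe2O3) = 2(55.85) + 3(16.00) = 159.70 g/mol.
M(FeCl3) = 55.85 + 3(35.45) = 162.20 g/mol.
n(Fe2O3) = 463.25 / 159.70 = 2.9007 mol.
Step 1 (Fe2O3:Fe = 1:2): theoretical n(Fe) = 5.8015 mol; at 75.95% yield, n(Fe) = 4.4062 mol.
Step 2 (Fe:FeCl3 = 2:2): theoretical n(FeCl3) = 4.4062 mol, so theoretical mass = 4.4062 × 162.20 = 714.69 g.
At 74.41% yield, actual mass of FeCl3 = 714.69 × 0.7441 = 531.80 g.

531.8 g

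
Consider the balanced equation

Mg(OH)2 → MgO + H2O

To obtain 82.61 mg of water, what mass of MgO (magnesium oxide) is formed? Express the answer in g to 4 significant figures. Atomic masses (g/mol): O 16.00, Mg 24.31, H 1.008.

M(H2O) = 2(1.008) + 16.00 = 18.016 g/mol.
M(MgO) = 24.31 + 16.00 = 40.31 g/mol.
Convert: 82.61 mg = 0.082610 g.
n(H2O) = 0.082610 g / 18.016 g/mol = 0.0045854 mol.
From the equation the H2O:MgO mole ratio is 1:1, so n(MgO) = 0.0045854 × 1/1 = 0.0045854 mol.
Mass of MgO = 0.0045854 mol × 40.31 g/mol = 0.18484 g.

0.1848 g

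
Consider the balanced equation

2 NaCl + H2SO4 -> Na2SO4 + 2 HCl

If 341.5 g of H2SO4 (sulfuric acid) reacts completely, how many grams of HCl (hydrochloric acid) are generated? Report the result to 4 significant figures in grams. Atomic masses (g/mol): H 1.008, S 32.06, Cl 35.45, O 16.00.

253.9 g

M(H2SO4) = 2(1.008) + 32.06 + 4(16.00) = 98.076 g/mol.
M(HCl) = 1.008 + 35.45 = 36.458 g/mol.
n(H2SO4) = 341.50 g / 98.076 g/mol = 3.4820 mol.
From the equation the H2SO4:HCl mole ratio is 1:2, so n(HCl) = 3.4820 × 2/1 = 6.9640 mol.
Mass of HCl = 6.9640 mol × 36.458 g/mol = 253.89 g.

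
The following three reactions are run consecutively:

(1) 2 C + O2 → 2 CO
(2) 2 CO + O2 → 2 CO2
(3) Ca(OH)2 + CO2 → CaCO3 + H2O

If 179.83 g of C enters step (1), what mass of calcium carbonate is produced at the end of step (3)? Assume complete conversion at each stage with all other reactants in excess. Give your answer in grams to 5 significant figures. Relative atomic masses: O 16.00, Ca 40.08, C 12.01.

1498.7 g

M(C) = 12.01 g/mol.
M(CaCO3) = 40.08 + 12.01 + 3(16.00) = 100.09 g/mol.
n(C) = 179.83 / 12.01 = 14.9734 mol.
Reaction (1): C→CO ratio 2:2 ⇒ n(CO) = 14.9734 mol.
Reaction (2): CO→CO2 ratio 2:2 ⇒ n(CO2) = 14.9734 mol.
Reaction (3): CO2→CaCO3 ratio 1:1 ⇒ n(CaCO3) = 14.9734 mol.
Mass of CaCO3 = 14.9734 × 100.09 = 1498.68 g.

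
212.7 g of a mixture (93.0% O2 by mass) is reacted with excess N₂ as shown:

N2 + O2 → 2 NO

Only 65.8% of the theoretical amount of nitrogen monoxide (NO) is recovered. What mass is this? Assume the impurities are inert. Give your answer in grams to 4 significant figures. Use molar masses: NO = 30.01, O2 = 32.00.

244.1 g

Pure O2 available = 212.7 g × 0.930 = 197.81 g.
n(O2) = 197.81 g / 32.00 g/mol = 6.1816 mol.
From the equation the O2:NO mole ratio is 1:2, so n(NO) = 6.1816 × 2/1 = 12.363 mol.
Mass of NO = 12.363 mol × 30.01 g/mol = 371.02 g.
Actual mass collected = 371.02 g × 0.658 = 244.13 g.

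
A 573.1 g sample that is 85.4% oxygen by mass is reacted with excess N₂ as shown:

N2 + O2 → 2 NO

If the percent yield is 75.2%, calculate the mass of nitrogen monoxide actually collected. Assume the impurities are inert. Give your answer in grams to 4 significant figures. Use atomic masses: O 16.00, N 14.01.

690.3 g

Pure O2 available = 573.1 g × 0.854 = 489.43 g.
M(O2) = 2(16.00) = 32.00 g/mol.
M(NO) = 14.01 + 16.00 = 30.01 g/mol.
n(O2) = 489.43 g / 32.00 g/mol = 15.295 mol.
From the equation the O2:NO mole ratio is 1:2, so n(NO) = 15.295 × 2/1 = 30.589 mol.
Mass of NO = 30.589 mol × 30.01 g/mol = 917.98 g.
Actual mass collected = 917.98 g × 0.752 = 690.32 g.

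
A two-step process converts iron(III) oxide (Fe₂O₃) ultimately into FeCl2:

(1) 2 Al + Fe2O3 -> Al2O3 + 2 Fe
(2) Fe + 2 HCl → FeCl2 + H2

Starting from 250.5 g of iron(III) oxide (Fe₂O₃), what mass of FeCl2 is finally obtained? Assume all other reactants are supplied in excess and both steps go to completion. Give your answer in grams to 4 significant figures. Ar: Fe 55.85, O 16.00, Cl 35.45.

M(Fe2O3) = 2(55.85) + 3(16.00) = 159.70 g/mol.
M(FeCl2) = 55.85 + 2(35.45) = 126.75 g/mol.
n(Fe2O3) = 250.50 / 159.70 = 1.5686 mol.
Step 1 gives a 1:2 ratio of Fe2O3 to Fe, so n(Fe) = 3.1371 mol.
In step 2 the Fe:FeCl2 ratio is 1:1, so n(FeCl2) = 3.1371 mol.
Mass of FeCl2 = 3.1371 × 126.75 = 397.63 g.

397.6 g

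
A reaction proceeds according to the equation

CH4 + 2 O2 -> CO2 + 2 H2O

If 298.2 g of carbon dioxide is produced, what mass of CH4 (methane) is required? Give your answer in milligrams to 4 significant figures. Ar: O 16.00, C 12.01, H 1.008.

M(CO2) = 12.01 + 2(16.00) = 44.01 g/mol.
M(CH4) = 12.01 + 4(1.008) = 16.042 g/mol.
n(CO2) = 298.20 g / 44.01 g/mol = 6.7757 mol.
From the equation the CO2:CH4 mole ratio is 1:1, so n(CH4) = 6.7757 × 1/1 = 6.7757 mol.
Mass of CH4 = 6.7757 mol × 16.042 g/mol = 108.70 g.
Converting to mg: 108.70 g = 108700 mg.

108700 mg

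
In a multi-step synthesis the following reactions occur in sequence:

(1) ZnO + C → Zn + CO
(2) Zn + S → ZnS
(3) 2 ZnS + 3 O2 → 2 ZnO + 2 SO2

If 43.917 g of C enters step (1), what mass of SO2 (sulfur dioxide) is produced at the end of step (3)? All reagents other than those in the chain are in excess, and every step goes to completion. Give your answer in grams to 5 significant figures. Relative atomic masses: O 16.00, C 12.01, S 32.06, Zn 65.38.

234.25 g

M(C) = 12.01 g/mol.
M(SO2) = 32.06 + 2(16.00) = 64.06 g/mol.
n(C) = 43.917 / 12.01 = 3.65670 mol.
Reaction (1): C→Zn ratio 1:1 ⇒ n(Zn) = 3.65670 mol.
Reaction (2): Zn→ZnS ratio 1:1 ⇒ n(ZnS) = 3.65670 mol.
Reaction (3): ZnS→SO2 ratio 2:2 ⇒ n(SO2) = 3.65670 mol.
Mass of SO2 = 3.65670 × 64.06 = 234.248 g.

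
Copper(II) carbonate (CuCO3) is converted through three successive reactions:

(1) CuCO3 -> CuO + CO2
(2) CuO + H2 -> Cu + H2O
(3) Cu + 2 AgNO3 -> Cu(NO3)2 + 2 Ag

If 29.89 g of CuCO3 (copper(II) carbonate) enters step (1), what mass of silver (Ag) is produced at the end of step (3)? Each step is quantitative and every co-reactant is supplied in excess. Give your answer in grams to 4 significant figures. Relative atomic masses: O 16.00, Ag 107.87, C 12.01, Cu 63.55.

52.19 g

M(CuCO3) = 63.55 + 12.01 + 3(16.00) = 123.56 g/mol.
M(Ag) = 107.87 g/mol.
n(CuCO3) = 29.89 / 123.56 = 0.24191 mol.
Reaction (1): CuCO3→CuO ratio 1:1 ⇒ n(CuO) = 0.24191 mol.
Reaction (2): CuO→Cu ratio 1:1 ⇒ n(Cu) = 0.24191 mol.
Reaction (3): Cu→Ag ratio 1:2 ⇒ n(Ag) = 0.48381 mol.
Mass of Ag = 0.48381 × 107.87 = 52.189 g.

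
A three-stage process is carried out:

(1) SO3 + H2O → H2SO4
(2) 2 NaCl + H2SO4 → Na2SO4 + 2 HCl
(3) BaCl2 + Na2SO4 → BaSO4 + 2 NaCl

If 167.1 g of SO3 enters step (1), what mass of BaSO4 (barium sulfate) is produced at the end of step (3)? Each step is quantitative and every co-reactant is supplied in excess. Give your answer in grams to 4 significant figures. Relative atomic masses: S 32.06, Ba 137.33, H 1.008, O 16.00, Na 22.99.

M(SO3) = 32.06 + 3(16.00) = 80.06 g/mol.
M(BaSO4) = 137.33 + 32.06 + 4(16.00) = 233.39 g/mol.
n(SO3) = 167.1 / 80.06 = 2.0872 mol.
Reaction (1): SO3→H2SO4 ratio 1:1 ⇒ n(H2SO4) = 2.0872 mol.
Reaction (2): H2SO4→Na2SO4 ratio 1:1 ⇒ n(Na2SO4) = 2.0872 mol.
Reaction (3): Na2SO4→BaSO4 ratio 1:1 ⇒ n(BaSO4) = 2.0872 mol.
Mass of BaSO4 = 2.0872 × 233.39 = 487.13 g.

487.1 g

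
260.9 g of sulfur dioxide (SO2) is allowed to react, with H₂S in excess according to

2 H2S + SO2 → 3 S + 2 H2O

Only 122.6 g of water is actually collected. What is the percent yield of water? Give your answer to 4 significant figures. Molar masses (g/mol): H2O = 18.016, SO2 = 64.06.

n(SO2) = 260.90 g / 64.06 g/mol = 4.0727 mol.
From the equation the SO2:H2O mole ratio is 1:2, so n(H2O) = 4.0727 × 2/1 = 8.1455 mol.
Mass of H2O = 8.1455 mol × 18.016 g/mol = 146.75 g.
This is the theoretical yield. Percent yield = 122.6 g / 146.75 g × 100% = 83.544%.

83.54 %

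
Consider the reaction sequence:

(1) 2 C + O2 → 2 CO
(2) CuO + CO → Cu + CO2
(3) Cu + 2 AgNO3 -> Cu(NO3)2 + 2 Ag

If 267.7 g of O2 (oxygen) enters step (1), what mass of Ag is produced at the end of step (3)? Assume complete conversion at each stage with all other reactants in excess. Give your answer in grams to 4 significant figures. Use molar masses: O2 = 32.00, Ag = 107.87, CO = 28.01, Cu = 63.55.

3610 g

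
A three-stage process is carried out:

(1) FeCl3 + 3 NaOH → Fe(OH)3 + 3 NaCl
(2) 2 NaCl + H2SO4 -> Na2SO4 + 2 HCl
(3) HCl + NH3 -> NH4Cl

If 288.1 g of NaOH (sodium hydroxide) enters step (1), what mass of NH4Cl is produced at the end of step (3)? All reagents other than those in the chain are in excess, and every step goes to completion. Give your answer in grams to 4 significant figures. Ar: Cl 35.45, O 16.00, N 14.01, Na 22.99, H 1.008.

385.3 g

M(NaOH) = 22.99 + 16.00 + 1.008 = 39.998 g/mol.
M(NH4Cl) = 14.01 + 4(1.008) + 35.45 = 53.492 g/mol.
n(NaOH) = 288.1 / 39.998 = 7.2029 mol.
Reaction (1): NaOH→NaCl ratio 3:3 ⇒ n(NaCl) = 7.2029 mol.
Reaction (2): NaCl→HCl ratio 2:2 ⇒ n(HCl) = 7.2029 mol.
Reaction (3): HCl→NH4Cl ratio 1:1 ⇒ n(NH4Cl) = 7.2029 mol.
Mass of NH4Cl = 7.2029 × 53.492 = 385.30 g.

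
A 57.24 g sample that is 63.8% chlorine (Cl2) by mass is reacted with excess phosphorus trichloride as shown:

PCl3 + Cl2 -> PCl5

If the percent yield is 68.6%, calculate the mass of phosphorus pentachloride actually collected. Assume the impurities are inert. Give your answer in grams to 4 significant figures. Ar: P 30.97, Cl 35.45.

Pure Cl2 available = 57.24 g × 0.638 = 36.519 g.
M(Cl2) = 2(35.45) = 70.90 g/mol.
M(PCl5) = 30.97 + 5(35.45) = 208.22 g/mol.
n(Cl2) = 36.519 g / 70.90 g/mol = 0.51508 mol.
From the equation the Cl2:PCl5 mole ratio is 1:1, so n(PCl5) = 0.51508 × 1/1 = 0.51508 mol.
Mass of PCl5 = 0.51508 mol × 208.22 g/mol = 107.25 g.
Actual mass collected = 107.25 g × 0.686 = 73.573 g.

73.57 g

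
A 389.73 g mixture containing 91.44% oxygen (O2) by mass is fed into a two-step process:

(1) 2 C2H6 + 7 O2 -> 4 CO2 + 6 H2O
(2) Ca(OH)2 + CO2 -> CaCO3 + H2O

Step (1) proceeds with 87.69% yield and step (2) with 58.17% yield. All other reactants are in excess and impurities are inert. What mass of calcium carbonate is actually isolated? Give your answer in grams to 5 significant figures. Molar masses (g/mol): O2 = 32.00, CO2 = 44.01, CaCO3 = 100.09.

324.90 g

Pure O2 = 389.73 × 0.9144 = 356.369 g.
n(O2) = 356.369 / 32.00 = 11.1365 mol.
Step 1 (O2:CO2 = 7:4): theoretical n(CO2) = 6.36373 mol; at 87.69% yield, n(CO2) = 5.58036 mol.
Step 2 (CO2:CaCO3 = 1:1): theoretical n(CaCO3) = 5.58036 mol, so theoretical mass = 5.58036 × 100.09 = 558.538 g.
At 58.17% yield, actual mass of CaCO3 = 558.538 × 0.5817 = 324.902 g.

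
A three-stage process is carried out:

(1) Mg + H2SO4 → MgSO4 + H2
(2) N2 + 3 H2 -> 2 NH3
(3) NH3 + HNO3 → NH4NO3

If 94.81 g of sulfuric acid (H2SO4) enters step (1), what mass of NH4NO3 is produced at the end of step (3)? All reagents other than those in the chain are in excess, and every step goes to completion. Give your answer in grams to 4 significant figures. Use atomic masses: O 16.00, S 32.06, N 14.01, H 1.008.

51.59 g

M(H2SO4) = 2(1.008) + 32.06 + 4(16.00) = 98.076 g/mol.
M(NH4NO3) = 2(14.01) + 4(1.008) + 3(16.00) = 80.052 g/mol.
n(H2SO4) = 94.81 / 98.076 = 0.96670 mol.
Reaction (1): H2SO4→H2 ratio 1:1 ⇒ n(H2) = 0.96670 mol.
Reaction (2): H2→NH3 ratio 3:2 ⇒ n(NH3) = 0.64447 mol.
Reaction (3): NH3→NH4NO3 ratio 1:1 ⇒ n(NH4NO3) = 0.64447 mol.
Mass of NH4NO3 = 0.64447 × 80.052 = 51.591 g.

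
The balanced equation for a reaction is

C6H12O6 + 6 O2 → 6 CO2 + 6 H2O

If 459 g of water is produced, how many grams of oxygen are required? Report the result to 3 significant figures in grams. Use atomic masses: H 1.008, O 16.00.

815 g

M(H2O) = 2(1.008) + 16.00 = 18.016 g/mol.
M(O2) = 2(16.00) = 32.00 g/mol.
n(H2O) = 459.0 g / 18.016 g/mol = 25.48 mol.
From the equation the H2O:O2 mole ratio is 6:6, so n(O2) = 25.48 × 6/6 = 25.48 mol.
Mass of O2 = 25.48 mol × 32.00 g/mol = 815.3 g.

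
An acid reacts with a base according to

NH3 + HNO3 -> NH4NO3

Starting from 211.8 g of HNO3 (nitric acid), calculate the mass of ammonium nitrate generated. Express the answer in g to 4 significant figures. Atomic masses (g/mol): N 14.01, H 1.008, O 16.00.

M(HNO3) = 1.008 + 14.01 + 3(16.00) = 63.018 g/mol.
M(NH4NO3) = 2(14.01) + 4(1.008) + 3(16.00) = 80.052 g/mol.
n(HNO3) = 211.80 g / 63.018 g/mol = 3.3609 mol.
From the equation the HNO3:NH4NO3 mole ratio is 1:1, so n(NH4NO3) = 3.3609 × 1/1 = 3.3609 mol.
Mass of NH4NO3 = 3.3609 mol × 80.052 g/mol = 269.05 g.

269.1 g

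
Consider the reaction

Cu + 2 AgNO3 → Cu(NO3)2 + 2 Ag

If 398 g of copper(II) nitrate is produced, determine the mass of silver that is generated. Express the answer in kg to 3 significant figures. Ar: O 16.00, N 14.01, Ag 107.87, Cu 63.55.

0.458 kg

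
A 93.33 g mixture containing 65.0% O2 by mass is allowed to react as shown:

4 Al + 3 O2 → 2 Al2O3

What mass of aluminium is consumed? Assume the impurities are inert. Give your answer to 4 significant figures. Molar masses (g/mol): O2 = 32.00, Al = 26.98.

Mass of pure O2 = 93.33 g × 0.650 = 60.664 g.
n(O2) = 60.664 g / 32.00 g/mol = 1.8958 mol.
From the equation the O2:Al mole ratio is 3:4, so n(Al) = 1.8958 × 4/3 = 2.5277 mol.
Mass of Al = 2.5277 mol × 26.98 g/mol = 68.197 g.

68.20 g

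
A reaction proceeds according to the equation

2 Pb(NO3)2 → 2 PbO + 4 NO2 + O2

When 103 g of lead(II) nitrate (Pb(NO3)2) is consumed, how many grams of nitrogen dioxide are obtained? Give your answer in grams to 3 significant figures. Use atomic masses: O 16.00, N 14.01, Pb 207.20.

28.6 g

M(Pb(NO3)2) = 207.20 + 2(14.01) + 6(16.00) = 331.22 g/mol.
M(NO2) = 14.01 + 2(16.00) = 46.01 g/mol.
n(Pb(NO3)2) = 103.0 g / 331.22 g/mol = 0.3110 mol.
From the equation the Pb(NO3)2:NO2 mole ratio is 2:4, so n(NO2) = 0.3110 × 4/2 = 0.6219 mol.
Mass of NO2 = 0.6219 mol × 46.01 g/mol = 28.62 g.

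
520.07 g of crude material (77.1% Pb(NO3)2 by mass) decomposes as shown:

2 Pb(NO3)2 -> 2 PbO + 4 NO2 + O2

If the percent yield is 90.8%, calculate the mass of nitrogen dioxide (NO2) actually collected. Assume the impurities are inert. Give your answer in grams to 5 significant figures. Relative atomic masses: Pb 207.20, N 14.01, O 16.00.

Pure Pb(NO3)2 available = 520.07 g × 0.771 = 400.974 g.
M(Pb(NO3)2) = 207.20 + 2(14.01) + 6(16.00) = 331.22 g/mol.
M(NO2) = 14.01 + 2(16.00) = 46.01 g/mol.
n(Pb(NO3)2) = 400.974 g / 331.22 g/mol = 1.21060 mol.
From the equation the Pb(NO3)2:NO2 mole ratio is 2:4, so n(NO2) = 1.21060 × 4/2 = 2.42119 mol.
Mass of NO2 = 2.42119 mol × 46.01 g/mol = 111.399 g.
Actual mass collected = 111.399 g × 0.908 = 101.150 g.

101.15 g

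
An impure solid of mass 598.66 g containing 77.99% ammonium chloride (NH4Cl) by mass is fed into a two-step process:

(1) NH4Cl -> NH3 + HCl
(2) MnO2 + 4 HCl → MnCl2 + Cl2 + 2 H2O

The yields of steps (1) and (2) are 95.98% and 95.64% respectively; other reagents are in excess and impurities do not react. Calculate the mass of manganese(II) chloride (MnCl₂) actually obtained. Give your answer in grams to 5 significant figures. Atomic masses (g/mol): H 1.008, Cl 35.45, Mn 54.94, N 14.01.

Pure NH4Cl = 598.66 × 0.7799 = 466.895 g.
M(NH4Cl) = 14.01 + 4(1.008) + 35.45 = 53.492 g/mol.
M(MnCl2) = 54.94 + 2(35.45) = 125.84 g/mol.
n(NH4Cl) = 466.895 / 53.492 = 8.72831 mol.
Step 1 (NH4Cl:HCl = 1:1): theoretical n(HCl) = 8.72831 mol; at 95.98% yield, n(HCl) = 8.37744 mol.
Step 2 (HCl:MnCl2 = 4:1): theoretical n(MnCl2) = 2.09436 mol, so theoretical mass = 2.09436 × 125.84 = 263.554 g.
At 95.64% yield, actual mass of MnCl2 = 263.554 × 0.9564 = 252.063 g.

252.06 g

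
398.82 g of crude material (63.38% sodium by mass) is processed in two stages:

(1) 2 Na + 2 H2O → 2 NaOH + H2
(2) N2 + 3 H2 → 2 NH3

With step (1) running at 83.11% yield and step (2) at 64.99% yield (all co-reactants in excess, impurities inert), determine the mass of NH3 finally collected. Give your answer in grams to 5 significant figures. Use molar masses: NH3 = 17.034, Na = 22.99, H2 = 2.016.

Pure Na = 398.82 × 0.6338 = 252.772 g.
n(Na) = 252.772 / 22.99 = 10.9949 mol.
Step 1 (Na:H2 = 2:1): theoretical n(H2) = 5.49744 mol; at 83.11% yield, n(H2) = 4.56892 mol.
Step 2 (H2:NH3 = 3:2): theoretical n(NH3) = 3.04595 mol, so theoretical mass = 3.04595 × 17.034 = 51.8846 g.
At 64.99% yield, actual mass of NH3 = 51.8846 × 0.6499 = 33.7198 g.

33.720 g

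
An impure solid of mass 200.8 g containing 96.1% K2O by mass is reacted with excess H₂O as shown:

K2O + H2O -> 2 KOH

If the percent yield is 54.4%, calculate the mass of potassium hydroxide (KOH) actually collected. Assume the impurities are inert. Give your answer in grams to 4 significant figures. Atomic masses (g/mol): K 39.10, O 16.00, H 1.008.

Pure K2O available = 200.8 g × 0.961 = 192.97 g.
M(K2O) = 2(39.10) + 16.00 = 94.20 g/mol.
M(KOH) = 39.10 + 16.00 + 1.008 = 56.108 g/mol.
n(K2O) = 192.97 g / 94.20 g/mol = 2.0485 mol.
From the equation the K2O:KOH mole ratio is 1:2, so n(KOH) = 2.0485 × 2/1 = 4.0970 mol.
Mass of KOH = 4.0970 mol × 56.108 g/mol = 229.87 g.
Actual mass collected = 229.87 g × 0.544 = 125.05 g.

125.1 g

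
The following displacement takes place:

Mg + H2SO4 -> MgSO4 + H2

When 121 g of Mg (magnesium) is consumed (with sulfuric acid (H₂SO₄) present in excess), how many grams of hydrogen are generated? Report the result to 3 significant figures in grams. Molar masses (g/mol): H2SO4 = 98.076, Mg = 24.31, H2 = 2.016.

n(Mg) = 121.0 g / 24.31 g/mol = 4.977 mol.
From the equation the Mg:H2 mole ratio is 1:1, so n(H2) = 4.977 × 1/1 = 4.977 mol.
Mass of H2 = 4.977 mol × 2.016 g/mol = 10.03 g.

10.0 g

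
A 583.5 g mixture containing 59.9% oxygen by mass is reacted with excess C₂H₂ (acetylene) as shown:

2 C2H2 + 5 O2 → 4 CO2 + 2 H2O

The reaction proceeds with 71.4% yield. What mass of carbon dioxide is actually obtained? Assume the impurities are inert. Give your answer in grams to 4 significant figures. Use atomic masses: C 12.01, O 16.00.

274.6 g

Pure O2 available = 583.5 g × 0.599 = 349.52 g.
M(O2) = 2(16.00) = 32.00 g/mol.
M(CO2) = 12.01 + 2(16.00) = 44.01 g/mol.
n(O2) = 349.52 g / 32.00 g/mol = 10.922 mol.
From the equation the O2:CO2 mole ratio is 5:4, so n(CO2) = 10.922 × 4/5 = 8.7379 mol.
Mass of CO2 = 8.7379 mol × 44.01 g/mol = 384.56 g.
Actual mass collected = 384.56 g × 0.714 = 274.57 g.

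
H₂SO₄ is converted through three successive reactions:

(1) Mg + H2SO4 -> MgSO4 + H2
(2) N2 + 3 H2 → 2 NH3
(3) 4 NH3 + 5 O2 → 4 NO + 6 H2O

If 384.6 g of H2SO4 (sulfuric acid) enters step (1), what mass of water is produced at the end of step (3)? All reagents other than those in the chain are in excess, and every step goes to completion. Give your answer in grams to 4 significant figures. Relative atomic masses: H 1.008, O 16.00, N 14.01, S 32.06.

M(H2SO4) = 2(1.008) + 32.06 + 4(16.00) = 98.076 g/mol.
M(H2O) = 2(1.008) + 16.00 = 18.016 g/mol.
n(H2SO4) = 384.6 / 98.076 = 3.9214 mol.
Reaction (1): H2SO4→H2 ratio 1:1 ⇒ n(H2) = 3.9214 mol.
Reaction (2): H2→NH3 ratio 3:2 ⇒ n(NH3) = 2.6143 mol.
Reaction (3): NH3→H2O ratio 4:6 ⇒ n(H2O) = 3.9214 mol.
Mass of H2O = 3.9214 × 18.016 = 70.649 g.

70.65 g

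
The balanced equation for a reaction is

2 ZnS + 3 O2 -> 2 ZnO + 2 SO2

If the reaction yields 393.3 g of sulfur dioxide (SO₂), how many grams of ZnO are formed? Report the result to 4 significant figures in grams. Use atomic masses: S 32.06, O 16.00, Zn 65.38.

M(SO2) = 32.06 + 2(16.00) = 64.06 g/mol.
M(ZnO) = 65.38 + 16.00 = 81.38 g/mol.
n(SO2) = 393.30 g / 64.06 g/mol = 6.1396 mol.
From the equation the SO2:ZnO mole ratio is 2:2, so n(ZnO) = 6.1396 × 2/2 = 6.1396 mol.
Mass of ZnO = 6.1396 mol × 81.38 g/mol = 499.64 g.

499.6 g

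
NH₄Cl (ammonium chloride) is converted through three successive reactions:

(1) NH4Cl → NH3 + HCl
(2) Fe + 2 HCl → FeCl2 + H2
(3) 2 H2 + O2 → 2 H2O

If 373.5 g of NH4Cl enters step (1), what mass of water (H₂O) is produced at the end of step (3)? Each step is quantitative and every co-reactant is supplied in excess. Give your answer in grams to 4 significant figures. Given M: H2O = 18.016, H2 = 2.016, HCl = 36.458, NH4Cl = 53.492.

62.90 g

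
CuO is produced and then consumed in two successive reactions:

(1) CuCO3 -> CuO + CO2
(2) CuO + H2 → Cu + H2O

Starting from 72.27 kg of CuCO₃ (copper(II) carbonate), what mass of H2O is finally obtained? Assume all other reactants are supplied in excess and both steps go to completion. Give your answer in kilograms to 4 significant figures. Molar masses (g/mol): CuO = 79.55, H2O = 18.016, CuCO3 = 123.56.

72.27 kg = 72270 g.
n(CuCO3) = 72270 / 123.56 = 584.90 mol.
Step 1 gives a 1:1 ratio of CuCO3 to CuO, so n(CuO) = 584.90 mol.
In step 2 the CuO:H2O ratio is 1:1, so n(H2O) = 584.90 mol.
Mass of H2O = 584.90 × 18.016 = 10538 g = 10.54 kg.

10.54 kg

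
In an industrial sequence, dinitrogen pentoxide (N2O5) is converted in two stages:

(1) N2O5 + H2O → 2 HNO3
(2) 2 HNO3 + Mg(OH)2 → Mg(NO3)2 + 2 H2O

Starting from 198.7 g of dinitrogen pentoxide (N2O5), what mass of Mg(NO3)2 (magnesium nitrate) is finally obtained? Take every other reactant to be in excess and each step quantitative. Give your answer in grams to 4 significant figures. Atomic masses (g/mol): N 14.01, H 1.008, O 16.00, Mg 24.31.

272.8 g

M(N2O5) = 2(14.01) + 5(16.00) = 108.02 g/mol.
M(Mg(NO3)2) = 24.31 + 2(14.01) + 6(16.00) = 148.33 g/mol.
n(N2O5) = 198.70 / 108.02 = 1.8395 mol.
Step 1 gives a 1:2 ratio of N2O5 to HNO3, so n(HNO3) = 3.6789 mol.
In step 2 the HNO3:Mg(NO3)2 ratio is 2:1, so n(Mg(NO3)2) = 1.8395 mol.
Mass of Mg(NO3)2 = 1.8395 × 148.33 = 272.85 g.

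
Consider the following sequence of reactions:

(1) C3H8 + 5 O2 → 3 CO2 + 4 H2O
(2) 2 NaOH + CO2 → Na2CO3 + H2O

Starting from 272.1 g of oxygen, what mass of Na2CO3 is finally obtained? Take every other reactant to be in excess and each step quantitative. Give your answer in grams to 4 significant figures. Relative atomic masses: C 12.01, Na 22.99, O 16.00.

M(O2) = 2(16.00) = 32.00 g/mol.
M(Na2CO3) = 2(22.99) + 12.01 + 3(16.00) = 105.99 g/mol.
n(O2) = 272.10 / 32.00 = 8.5031 mol.
Step 1 gives a 5:3 ratio of O2 to CO2, so n(CO2) = 5.1019 mol.
In step 2 the CO2:Na2CO3 ratio is 1:1, so n(Na2CO3) = 5.1019 mol.
Mass of Na2CO3 = 5.1019 × 105.99 = 540.75 g.

540.7 g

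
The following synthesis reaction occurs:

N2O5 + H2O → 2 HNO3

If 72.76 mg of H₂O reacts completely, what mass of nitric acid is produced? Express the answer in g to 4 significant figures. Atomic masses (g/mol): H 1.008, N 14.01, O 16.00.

0.5090 g

M(H2O) = 2(1.008) + 16.00 = 18.016 g/mol.
M(HNO3) = 1.008 + 14.01 + 3(16.00) = 63.018 g/mol.
Convert: 72.76 mg = 0.072760 g.
n(H2O) = 0.072760 g / 18.016 g/mol = 0.0040386 mol.
From the equation the H2O:HNO3 mole ratio is 1:2, so n(HNO3) = 0.0040386 × 2/1 = 0.0080773 mol.
Mass of HNO3 = 0.0080773 mol × 63.018 g/mol = 0.50901 g.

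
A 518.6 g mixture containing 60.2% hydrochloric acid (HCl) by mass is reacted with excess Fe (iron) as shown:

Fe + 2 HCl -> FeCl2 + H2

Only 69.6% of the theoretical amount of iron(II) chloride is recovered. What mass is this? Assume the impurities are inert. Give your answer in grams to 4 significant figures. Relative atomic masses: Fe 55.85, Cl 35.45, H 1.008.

Pure HCl available = 518.6 g × 0.602 = 312.20 g.
M(HCl) = 1.008 + 35.45 = 36.458 g/mol.
M(FeCl2) = 55.85 + 2(35.45) = 126.75 g/mol.
n(HCl) = 312.20 g / 36.458 g/mol = 8.5632 mol.
From the equation the HCl:FeCl2 mole ratio is 2:1, so n(FeCl2) = 8.5632 × 1/2 = 4.2816 mol.
Mass of FeCl2 = 4.2816 mol × 126.75 g/mol = 542.69 g.
Actual mass collected = 542.69 g × 0.696 = 377.71 g.

377.7 g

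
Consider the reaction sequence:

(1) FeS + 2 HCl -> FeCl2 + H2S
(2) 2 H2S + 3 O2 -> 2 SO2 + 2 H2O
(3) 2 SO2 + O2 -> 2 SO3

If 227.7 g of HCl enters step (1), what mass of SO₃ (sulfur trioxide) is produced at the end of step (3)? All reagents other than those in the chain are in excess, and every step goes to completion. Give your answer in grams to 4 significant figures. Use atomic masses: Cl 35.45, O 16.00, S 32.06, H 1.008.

M(HCl) = 1.008 + 35.45 = 36.458 g/mol.
M(SO3) = 32.06 + 3(16.00) = 80.06 g/mol.
n(HCl) = 227.7 / 36.458 = 6.2455 mol.
Reaction (1): HCl→H2S ratio 2:1 ⇒ n(H2S) = 3.1228 mol.
Reaction (2): H2S→SO2 ratio 2:2 ⇒ n(SO2) = 3.1228 mol.
Reaction (3): SO2→SO3 ratio 2:2 ⇒ n(SO3) = 3.1228 mol.
Mass of SO3 = 3.1228 × 80.06 = 250.01 g.

250.0 g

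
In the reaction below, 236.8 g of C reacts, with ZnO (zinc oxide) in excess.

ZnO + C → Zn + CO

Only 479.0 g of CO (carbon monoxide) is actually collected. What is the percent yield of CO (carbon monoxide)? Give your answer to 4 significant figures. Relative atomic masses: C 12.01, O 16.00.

M(C) = 12.01 g/mol.
M(CO) = 12.01 + 16.00 = 28.01 g/mol.
n(C) = 236.80 g / 12.01 g/mol = 19.717 mol.
From the equation the C:CO mole ratio is 1:1, so n(CO) = 19.717 × 1/1 = 19.717 mol.
Mass of CO = 19.717 mol × 28.01 g/mol = 552.27 g.
This is the theoretical yield. Percent yield = 479.0 g / 552.27 g × 100% = 86.733%.

86.73 %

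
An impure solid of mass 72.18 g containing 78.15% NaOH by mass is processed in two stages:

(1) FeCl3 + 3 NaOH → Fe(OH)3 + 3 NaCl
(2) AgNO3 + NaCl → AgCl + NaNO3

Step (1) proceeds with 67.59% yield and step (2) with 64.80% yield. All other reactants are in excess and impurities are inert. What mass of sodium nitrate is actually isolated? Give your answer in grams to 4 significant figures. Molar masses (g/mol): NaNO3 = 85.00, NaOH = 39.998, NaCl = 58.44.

52.50 g

Pure NaOH = 72.18 × 0.7815 = 56.409 g.
n(NaOH) = 56.409 / 39.998 = 1.4103 mol.
Step 1 (NaOH:NaCl = 3:3): theoretical n(NaCl) = 1.4103 mol; at 67.59% yield, n(NaCl) = 0.95321 mol.
Step 2 (NaCl:NaNO3 = 1:1): theoretical n(NaNO3) = 0.95321 mol, so theoretical mass = 0.95321 × 85.00 = 81.023 g.
At 64.80% yield, actual mass of NaNO3 = 81.023 × 0.6480 = 52.503 g.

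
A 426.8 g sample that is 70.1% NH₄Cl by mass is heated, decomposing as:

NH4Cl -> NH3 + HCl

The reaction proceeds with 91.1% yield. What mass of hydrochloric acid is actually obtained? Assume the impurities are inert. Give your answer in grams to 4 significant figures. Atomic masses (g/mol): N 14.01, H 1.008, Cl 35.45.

185.8 g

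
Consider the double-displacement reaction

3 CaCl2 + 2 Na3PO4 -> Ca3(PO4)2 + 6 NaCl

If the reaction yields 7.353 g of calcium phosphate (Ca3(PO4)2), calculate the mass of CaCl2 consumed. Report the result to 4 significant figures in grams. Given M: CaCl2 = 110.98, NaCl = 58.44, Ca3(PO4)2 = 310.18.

n(Ca3(PO4)2) = 7.3530 g / 310.18 g/mol = 0.023706 mol.
From the equation the Ca3(PO4)2:CaCl2 mole ratio is 1:3, so n(CaCl2) = 0.023706 × 3/1 = 0.071117 mol.
Mass of CaCl2 = 0.071117 mol × 110.98 g/mol = 7.8925 g.

7.893 g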